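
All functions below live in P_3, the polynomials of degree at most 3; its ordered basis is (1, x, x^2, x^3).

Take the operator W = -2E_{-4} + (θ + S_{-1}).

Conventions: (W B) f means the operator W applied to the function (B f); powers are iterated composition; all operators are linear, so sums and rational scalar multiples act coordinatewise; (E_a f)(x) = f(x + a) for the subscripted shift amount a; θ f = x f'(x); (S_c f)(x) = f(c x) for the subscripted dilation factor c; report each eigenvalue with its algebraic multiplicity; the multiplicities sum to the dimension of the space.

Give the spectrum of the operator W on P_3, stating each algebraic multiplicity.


image of 1: -1
image of x: -2x + 8
image of x^2: x^2 + 16x - 32
image of x^3: 24x^2 - 96x + 128
the matrix is upper triangular; its diagonal is (-1, -2, 1, 0)
for a triangular matrix the eigenvalues are the diagonal entries, with algebraic multiplicity their repetition count

λ = -2 (multiplicity 1), λ = -1 (multiplicity 1), λ = 0 (multiplicity 1), λ = 1 (multiplicity 1)


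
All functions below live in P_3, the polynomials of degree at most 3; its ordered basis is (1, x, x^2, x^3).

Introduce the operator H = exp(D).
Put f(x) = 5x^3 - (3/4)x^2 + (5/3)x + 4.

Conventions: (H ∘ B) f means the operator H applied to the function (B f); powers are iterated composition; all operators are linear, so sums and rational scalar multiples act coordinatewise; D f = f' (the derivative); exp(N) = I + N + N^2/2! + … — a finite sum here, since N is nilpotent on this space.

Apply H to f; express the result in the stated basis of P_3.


order-1 term: 15x^2 - (3/2)x + 5/3
order-2 term: 15x - 3/4
order-3 term: 5
the series for exp(D) f terminates at order 3
exp(D) f = 5x^3 + (57/4)x^2 + (91/6)x + 119/12

g(x) = 5x^3 + (57/4)x^2 + (91/6)x + 119/12


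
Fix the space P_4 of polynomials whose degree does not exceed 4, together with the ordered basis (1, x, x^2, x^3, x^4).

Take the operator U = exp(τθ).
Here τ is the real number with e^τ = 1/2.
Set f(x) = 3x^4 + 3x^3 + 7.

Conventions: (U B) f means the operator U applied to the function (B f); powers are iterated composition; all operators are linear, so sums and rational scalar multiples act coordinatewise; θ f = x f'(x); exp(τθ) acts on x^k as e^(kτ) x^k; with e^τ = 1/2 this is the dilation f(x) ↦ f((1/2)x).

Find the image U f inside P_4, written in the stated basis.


the result is g(x) = (3/16)x^4 + (3/8)x^3 + 7

exp(τθ) x^k = e^(kτ) x^k; with e^τ = 1/2 this sends x^k to (1/2)^k x^k
x^3 ↦ 1/8 x^3
x^4 ↦ 1/16 x^4
applying this coordinatewise to f: exp(τθ) f = (3/16)x^4 + (3/8)x^3 + 7


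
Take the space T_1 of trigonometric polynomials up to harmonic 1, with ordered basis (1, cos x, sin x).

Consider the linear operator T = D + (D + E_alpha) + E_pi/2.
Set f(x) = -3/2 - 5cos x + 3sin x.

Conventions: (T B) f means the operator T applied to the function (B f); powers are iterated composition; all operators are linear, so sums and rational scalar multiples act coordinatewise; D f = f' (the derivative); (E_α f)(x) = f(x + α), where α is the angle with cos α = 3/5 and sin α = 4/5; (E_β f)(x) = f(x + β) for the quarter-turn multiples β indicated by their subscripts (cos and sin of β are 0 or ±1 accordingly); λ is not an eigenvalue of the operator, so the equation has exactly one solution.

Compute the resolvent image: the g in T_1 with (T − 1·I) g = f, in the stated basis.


the result is g(x) = -3/2 - (47/73)cos x - (101/73)sin x

write g with unknown coordinates in the stated basis and equate coefficients in (T − 1·I) g = f
solving from the highest basis element down gives g = -3/2 - (47/73)cos x - (101/73)sin x
check: T g = -3 - (412/73)cos x + (118/73)sin x
so T g − 1·g = -3/2 - 5cos x + 3sin x = f ✓


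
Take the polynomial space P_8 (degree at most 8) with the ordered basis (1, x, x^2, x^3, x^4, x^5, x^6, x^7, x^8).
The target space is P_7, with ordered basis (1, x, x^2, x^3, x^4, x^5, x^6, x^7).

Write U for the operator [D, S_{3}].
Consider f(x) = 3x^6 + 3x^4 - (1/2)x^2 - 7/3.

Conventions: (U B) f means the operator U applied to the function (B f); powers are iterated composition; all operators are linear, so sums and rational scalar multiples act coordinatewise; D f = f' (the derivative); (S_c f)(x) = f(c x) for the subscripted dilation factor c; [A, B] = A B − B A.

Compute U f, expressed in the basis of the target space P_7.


the result is g(x) = 8748x^5 + 648x^3 - 6x

S_{3} f = 2187x^6 + 243x^4 - (9/2)x^2 - 7/3
D S_{3} f = 13122x^5 + 972x^3 - 9x
D f = 18x^5 + 12x^3 - x
S_{3} D f = 4374x^5 + 324x^3 - 3x
[D, S_{3}] f = 8748x^5 + 648x^3 - 6x


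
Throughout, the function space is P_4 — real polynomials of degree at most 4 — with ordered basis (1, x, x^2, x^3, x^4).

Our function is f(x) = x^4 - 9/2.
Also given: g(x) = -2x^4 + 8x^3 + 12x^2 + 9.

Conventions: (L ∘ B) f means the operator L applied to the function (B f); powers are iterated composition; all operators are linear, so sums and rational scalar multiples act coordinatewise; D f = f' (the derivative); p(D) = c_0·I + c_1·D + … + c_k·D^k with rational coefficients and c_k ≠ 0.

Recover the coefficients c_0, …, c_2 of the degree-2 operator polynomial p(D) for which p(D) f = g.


c_0 = -2, c_1 = 2, c_2 = 1

D^0 f = x^4 - 9/2
D^1 f = 4x^3
D^2 f = 12x^2
matching coefficients of g against c_0 f + c_1 Df + … from the top degree down determines the c_i
solution: c_0 = -2, c_1 = 2, c_2 = 1


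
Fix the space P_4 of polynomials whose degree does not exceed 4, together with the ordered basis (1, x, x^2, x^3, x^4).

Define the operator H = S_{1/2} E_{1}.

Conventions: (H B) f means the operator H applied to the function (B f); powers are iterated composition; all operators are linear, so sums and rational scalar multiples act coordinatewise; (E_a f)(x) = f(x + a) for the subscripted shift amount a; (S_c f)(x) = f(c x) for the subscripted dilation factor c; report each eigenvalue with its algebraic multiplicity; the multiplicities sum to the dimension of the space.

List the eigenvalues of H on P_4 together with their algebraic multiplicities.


λ = 1/16 (multiplicity 1), λ = 1/8 (multiplicity 1), λ = 1/4 (multiplicity 1), λ = 1/2 (multiplicity 1), λ = 1 (multiplicity 1)

image of 1: 1
image of x: (1/2)x + 1
image of x^2: (1/4)x^2 + x + 1
image of x^3: (1/8)x^3 + (3/4)x^2 + (3/2)x + 1
image of x^4: (1/16)x^4 + (1/2)x^3 + (3/2)x^2 + 2x + 1
the matrix is upper triangular; its diagonal is (1, 1/2, 1/4, 1/8, 1/16)
for a triangular matrix the eigenvalues are the diagonal entries, with algebraic multiplicity their repetition count


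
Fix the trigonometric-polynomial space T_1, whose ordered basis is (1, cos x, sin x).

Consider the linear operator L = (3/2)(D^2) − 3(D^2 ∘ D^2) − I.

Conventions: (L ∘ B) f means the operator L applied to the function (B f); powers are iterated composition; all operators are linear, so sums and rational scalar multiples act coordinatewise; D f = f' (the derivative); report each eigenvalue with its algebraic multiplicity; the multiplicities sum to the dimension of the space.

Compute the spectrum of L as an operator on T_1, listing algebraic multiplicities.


image of 1: -1
image of cos x: -(11/2)cos x
image of sin x: -(11/2)sin x
the matrix is diagonal; its diagonal is (-1, -11/2, -11/2)
for a triangular matrix the eigenvalues are the diagonal entries, with algebraic multiplicity their repetition count

λ = -11/2 (multiplicity 2), λ = -1 (multiplicity 1)


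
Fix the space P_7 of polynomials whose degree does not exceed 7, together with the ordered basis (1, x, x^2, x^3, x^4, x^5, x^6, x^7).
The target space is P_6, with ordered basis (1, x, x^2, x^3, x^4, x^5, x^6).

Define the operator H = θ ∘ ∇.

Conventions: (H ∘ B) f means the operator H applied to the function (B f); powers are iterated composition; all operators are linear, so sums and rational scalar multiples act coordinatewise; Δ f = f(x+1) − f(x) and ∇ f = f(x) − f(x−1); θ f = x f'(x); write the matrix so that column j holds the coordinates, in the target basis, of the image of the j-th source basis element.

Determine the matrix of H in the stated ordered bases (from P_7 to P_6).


image of 1: 0
image of x: 0
image of x^2: 2x
image of x^3: 6x^2 - 3x
image of x^4: 12x^3 - 12x^2 + 4x
image of x^5: 20x^4 - 30x^3 + 20x^2 - 5x
image of x^6: 30x^5 - 60x^4 + 60x^3 - 30x^2 + 6x
image of x^7: 42x^6 - 105x^5 + 140x^4 - 105x^3 + 42x^2 - 7x
each image's coordinates form column j of the matrix

the matrix is [[0, 0, 0, 0, 0, 0, 0, 0]; [0, 0, 2, -3, 4, -5, 6, -7]; [0, 0, 0, 6, -12, 20, -30, 42]; [0, 0, 0, 0, 12, -30, 60, -105]; [0, 0, 0, 0, 0, 20, -60, 140]; [0, 0, 0, 0, 0, 0, 30, -105]; [0, 0, 0, 0, 0, 0, 0, 42]] (rows listed top to bottom)


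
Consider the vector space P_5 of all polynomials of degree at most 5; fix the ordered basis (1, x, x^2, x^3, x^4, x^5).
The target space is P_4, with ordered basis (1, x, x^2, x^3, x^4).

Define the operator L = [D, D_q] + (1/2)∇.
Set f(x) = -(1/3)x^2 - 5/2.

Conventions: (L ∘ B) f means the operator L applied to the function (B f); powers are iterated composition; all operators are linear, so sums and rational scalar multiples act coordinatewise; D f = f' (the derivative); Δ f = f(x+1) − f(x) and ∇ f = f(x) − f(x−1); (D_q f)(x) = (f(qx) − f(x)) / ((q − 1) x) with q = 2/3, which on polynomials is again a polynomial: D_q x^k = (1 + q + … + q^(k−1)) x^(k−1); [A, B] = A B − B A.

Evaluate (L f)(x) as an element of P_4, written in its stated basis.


D_q f = -(5/9)x
D D_q f = -5/9
D f = -(2/3)x
D_q D f = -2/3
[D, D_q] f = 1/9
∇ f = -(2/3)x + 1/3
((1/2)∇) f = -(1/3)x + 1/6
([D, D_q] + (1/2)∇) f = -(1/3)x + 5/18

the result is g(x) = -(1/3)x + 5/18


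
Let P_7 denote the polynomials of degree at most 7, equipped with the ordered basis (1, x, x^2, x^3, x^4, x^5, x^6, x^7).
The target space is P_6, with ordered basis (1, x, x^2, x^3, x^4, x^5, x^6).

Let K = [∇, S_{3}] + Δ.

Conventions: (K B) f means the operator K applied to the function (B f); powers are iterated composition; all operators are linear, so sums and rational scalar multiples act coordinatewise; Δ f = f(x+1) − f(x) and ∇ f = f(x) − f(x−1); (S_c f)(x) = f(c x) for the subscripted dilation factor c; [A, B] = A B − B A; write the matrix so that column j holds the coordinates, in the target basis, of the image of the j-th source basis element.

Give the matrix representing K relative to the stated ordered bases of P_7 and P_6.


the matrix is [[0, 3, -7, 27, -79, 243, -727, 2187]; [0, 0, 14, -69, 316, -1195, 4362, -15281]; [0, 0, 0, 57, -426, 2350, -10785, 45759]; [0, 0, 0, 0, 220, -2150, 14060, -75565]; [0, 0, 0, 0, 0, 815, -9705, 73745]; [0, 0, 0, 0, 0, 0, 2922, -40803]; [0, 0, 0, 0, 0, 0, 0, 10213]] (rows listed top to bottom)

image of 1: 0
image of x: 3
image of x^2: 14x - 7
image of x^3: 57x^2 - 69x + 27
image of x^4: 220x^3 - 426x^2 + 316x - 79
image of x^5: 815x^4 - 2150x^3 + 2350x^2 - 1195x + 243
image of x^6: 2922x^5 - 9705x^4 + 14060x^3 - 10785x^2 + 4362x - 727
image of x^7: 10213x^6 - 40803x^5 + 73745x^4 - 75565x^3 + 45759x^2 - 15281x + 2187
each image's coordinates form column j of the matrix


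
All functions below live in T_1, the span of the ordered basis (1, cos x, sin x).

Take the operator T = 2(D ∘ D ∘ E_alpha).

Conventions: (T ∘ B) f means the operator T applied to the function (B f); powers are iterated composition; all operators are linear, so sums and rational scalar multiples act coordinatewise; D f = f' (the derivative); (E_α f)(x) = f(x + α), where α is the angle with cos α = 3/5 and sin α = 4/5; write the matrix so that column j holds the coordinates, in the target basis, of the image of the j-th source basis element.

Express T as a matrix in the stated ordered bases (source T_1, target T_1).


image of 1: 0
image of cos x: -(6/5)cos x + (8/5)sin x
image of sin x: -(8/5)cos x - (6/5)sin x
each image's coordinates form column j of the matrix

the matrix is [[0, 0, 0]; [0, -6/5, -8/5]; [0, 8/5, -6/5]] (rows listed top to bottom)


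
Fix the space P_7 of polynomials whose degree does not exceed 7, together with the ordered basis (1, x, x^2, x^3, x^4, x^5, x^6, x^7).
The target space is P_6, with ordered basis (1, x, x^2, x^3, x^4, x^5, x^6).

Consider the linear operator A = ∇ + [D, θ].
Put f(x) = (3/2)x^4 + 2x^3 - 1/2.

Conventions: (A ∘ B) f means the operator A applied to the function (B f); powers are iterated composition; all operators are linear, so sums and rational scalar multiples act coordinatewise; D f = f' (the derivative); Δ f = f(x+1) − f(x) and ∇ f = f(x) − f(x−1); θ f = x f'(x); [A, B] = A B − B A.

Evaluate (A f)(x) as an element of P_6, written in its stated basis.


∇ f = 6x^3 - 3x^2 + 1/2
θ f = 6x^4 + 6x^3
D θ f = 24x^3 + 18x^2
D f = 6x^3 + 6x^2
θ D f = 18x^3 + 12x^2
[D, θ] f = 6x^3 + 6x^2
(∇ + [D, θ]) f = 12x^3 + 3x^2 + 1/2

the image equals g(x) = 12x^3 + 3x^2 + 1/2


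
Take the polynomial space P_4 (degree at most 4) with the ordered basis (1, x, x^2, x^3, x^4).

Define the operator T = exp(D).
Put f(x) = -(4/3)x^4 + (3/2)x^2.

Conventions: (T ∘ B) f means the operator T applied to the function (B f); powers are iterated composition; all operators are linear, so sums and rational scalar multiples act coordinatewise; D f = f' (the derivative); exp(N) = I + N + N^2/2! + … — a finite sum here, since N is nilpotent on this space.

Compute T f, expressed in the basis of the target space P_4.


order-1 term: -(16/3)x^3 + 3x
order-2 term: -8x^2 + 3/2
order-3 term: -(16/3)x
order-4 term: -4/3
the series for exp(D) f terminates at order 4
exp(D) f = -(4/3)x^4 - (16/3)x^3 - (13/2)x^2 - (7/3)x + 1/6

the image equals g(x) = -(4/3)x^4 - (16/3)x^3 - (13/2)x^2 - (7/3)x + 1/6


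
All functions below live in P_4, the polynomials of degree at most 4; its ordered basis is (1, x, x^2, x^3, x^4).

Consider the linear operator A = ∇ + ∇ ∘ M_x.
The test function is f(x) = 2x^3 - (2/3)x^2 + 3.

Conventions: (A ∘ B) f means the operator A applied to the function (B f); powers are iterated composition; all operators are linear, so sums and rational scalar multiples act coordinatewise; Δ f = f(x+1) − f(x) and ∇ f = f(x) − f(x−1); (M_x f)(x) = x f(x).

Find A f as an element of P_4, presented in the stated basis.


g(x) = 8x^3 - 8x^2 + (8/3)x + 3

∇ f = 6x^2 - (22/3)x + 8/3
M_x f = 2x^4 - (2/3)x^3 + 3x
∇ M_x f = 8x^3 - 14x^2 + 10x + 1/3
(∇ + ∇ ∘ M_x) f = 8x^3 - 8x^2 + (8/3)x + 3


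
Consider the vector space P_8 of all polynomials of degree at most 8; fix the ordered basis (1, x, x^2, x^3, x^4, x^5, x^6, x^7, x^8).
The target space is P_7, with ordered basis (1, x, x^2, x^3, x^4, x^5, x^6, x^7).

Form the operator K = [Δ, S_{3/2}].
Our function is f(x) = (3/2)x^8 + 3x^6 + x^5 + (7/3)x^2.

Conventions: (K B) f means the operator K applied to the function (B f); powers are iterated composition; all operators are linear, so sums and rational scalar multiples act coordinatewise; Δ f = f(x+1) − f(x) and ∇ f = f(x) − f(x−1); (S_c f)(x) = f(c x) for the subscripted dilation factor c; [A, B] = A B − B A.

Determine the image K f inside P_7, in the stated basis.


the result is g(x) = (6561/64)x^7 + (76545/128)x^6 + (101331/64)x^5 + (628965/256)x^4 + (153117/64)x^3 + (185175/128)x^2 + (32099/64)x + 119233/1536

S_{3/2} f = (19683/512)x^8 + (2187/64)x^6 + (243/32)x^5 + (21/4)x^2
Δ S_{3/2} f = (19683/64)x^7 + (137781/128)x^6 + (150903/64)x^5 + (829845/256)x^4 + (186381/64)x^3 + (213111/128)x^2 + (35907/64)x + 43755/512
Δ f = 12x^7 + 42x^6 + 102x^5 + 155x^4 + 154x^3 + 97x^2 + (119/3)x + 47/6
S_{3/2} Δ f = (6561/32)x^7 + (15309/32)x^6 + (12393/16)x^5 + (12555/16)x^4 + (2079/4)x^3 + (873/4)x^2 + (119/2)x + 47/6
[Δ, S_{3/2}] f = (6561/64)x^7 + (76545/128)x^6 + (101331/64)x^5 + (628965/256)x^4 + (153117/64)x^3 + (185175/128)x^2 + (32099/64)x + 119233/1536


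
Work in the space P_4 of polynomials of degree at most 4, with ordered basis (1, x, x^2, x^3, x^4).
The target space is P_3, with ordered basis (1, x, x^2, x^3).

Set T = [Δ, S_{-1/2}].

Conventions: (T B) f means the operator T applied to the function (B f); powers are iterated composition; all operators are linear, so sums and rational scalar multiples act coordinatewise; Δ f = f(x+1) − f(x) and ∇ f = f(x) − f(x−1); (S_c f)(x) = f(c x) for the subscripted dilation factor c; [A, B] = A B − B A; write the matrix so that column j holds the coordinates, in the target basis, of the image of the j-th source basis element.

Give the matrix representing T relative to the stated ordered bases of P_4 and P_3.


image of 1: 0
image of x: -3/2
image of x^2: (3/2)x - 3/4
image of x^3: -(9/8)x^2 + (9/8)x - 9/8
image of x^4: (3/4)x^3 - (9/8)x^2 + (9/4)x - 15/16
each image's coordinates form column j of the matrix

the matrix is [[0, -3/2, -3/4, -9/8, -15/16]; [0, 0, 3/2, 9/8, 9/4]; [0, 0, 0, -9/8, -9/8]; [0, 0, 0, 0, 3/4]] (rows listed top to bottom)


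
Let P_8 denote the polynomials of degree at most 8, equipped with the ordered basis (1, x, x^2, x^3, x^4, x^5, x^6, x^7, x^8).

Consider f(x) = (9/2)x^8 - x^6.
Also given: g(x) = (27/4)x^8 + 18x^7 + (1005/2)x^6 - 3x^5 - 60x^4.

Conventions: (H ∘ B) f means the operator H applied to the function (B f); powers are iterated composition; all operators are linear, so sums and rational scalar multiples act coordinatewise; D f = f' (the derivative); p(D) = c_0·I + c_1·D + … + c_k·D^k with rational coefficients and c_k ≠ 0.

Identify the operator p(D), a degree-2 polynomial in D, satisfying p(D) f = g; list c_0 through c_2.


p(D) = (3/2)·I + (1/2)·D + 2·D^2, i.e. c_0 = 3/2, c_1 = 1/2, c_2 = 2

D^0 f = (9/2)x^8 - x^6
D^1 f = 36x^7 - 6x^5
D^2 f = 252x^6 - 30x^4
matching coefficients of g against c_0 f + c_1 Df + … from the top degree down determines the c_i
solution: c_0 = 3/2, c_1 = 1/2, c_2 = 2


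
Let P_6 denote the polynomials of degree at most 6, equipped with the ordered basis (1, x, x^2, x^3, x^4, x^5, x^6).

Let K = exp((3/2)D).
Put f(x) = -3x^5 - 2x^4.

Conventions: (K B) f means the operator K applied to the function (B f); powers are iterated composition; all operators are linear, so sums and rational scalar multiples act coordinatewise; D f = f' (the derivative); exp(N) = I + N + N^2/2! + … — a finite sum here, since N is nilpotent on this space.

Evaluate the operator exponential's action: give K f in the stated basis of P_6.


the image equals g(x) = -3x^5 - (49/2)x^4 - (159/2)x^3 - (513/4)x^2 - (1647/16)x - 1053/32

order-1 term: -(45/2)x^4 - 12x^3
order-2 term: -(135/2)x^3 - 27x^2
order-3 term: -(405/4)x^2 - 27x
order-4 term: -(1215/16)x - 81/8
order-5 term: -729/32
the series for exp((3/2)D) f terminates at order 5
exp((3/2)D) f = -3x^5 - (49/2)x^4 - (159/2)x^3 - (513/4)x^2 - (1647/16)x - 1053/32


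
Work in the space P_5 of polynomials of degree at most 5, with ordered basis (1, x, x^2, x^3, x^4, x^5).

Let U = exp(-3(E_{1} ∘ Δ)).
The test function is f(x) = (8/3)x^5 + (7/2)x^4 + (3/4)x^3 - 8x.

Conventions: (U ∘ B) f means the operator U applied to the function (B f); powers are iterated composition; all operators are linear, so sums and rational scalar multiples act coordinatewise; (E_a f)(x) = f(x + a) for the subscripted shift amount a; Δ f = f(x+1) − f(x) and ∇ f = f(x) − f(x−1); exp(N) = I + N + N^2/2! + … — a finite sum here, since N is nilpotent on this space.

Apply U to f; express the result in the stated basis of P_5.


order-1 term: -40x^4 - 282x^3 - (3023/4)x^2 - (3657/4)x - 1589/4
order-2 term: 240x^3 + 2349x^2 + (31017/4)x + 34533/4
order-3 term: -720x^2 - 6858x - 65925/4
order-4 term: 1080x + 13527/2
order-5 term: -648
the series for exp(-3(E_{1} ∘ Δ)) f terminates at order 5
exp(-3(E_{1} ∘ Δ)) f = (8/3)x^5 - (73/2)x^4 - (165/4)x^3 + (3493/4)x^2 + 1054x - 8519/4

the image equals g(x) = (8/3)x^5 - (73/2)x^4 - (165/4)x^3 + (3493/4)x^2 + 1054x - 8519/4


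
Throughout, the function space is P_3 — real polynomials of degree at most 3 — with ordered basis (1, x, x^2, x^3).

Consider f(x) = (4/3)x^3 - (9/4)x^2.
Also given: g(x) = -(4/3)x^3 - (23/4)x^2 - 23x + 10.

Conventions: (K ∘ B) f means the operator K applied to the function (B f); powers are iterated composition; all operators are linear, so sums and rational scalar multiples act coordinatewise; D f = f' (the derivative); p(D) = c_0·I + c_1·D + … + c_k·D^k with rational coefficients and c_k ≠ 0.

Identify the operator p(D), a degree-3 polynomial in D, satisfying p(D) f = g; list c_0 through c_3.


p(D) = -I − 2·D − 4·D^2 − D^3, i.e. c_0 = -1, c_1 = -2, c_2 = -4, c_3 = -1

D^0 f = (4/3)x^3 - (9/4)x^2
D^1 f = 4x^2 - (9/2)x
D^2 f = 8x - 9/2
D^3 f = 8
matching coefficients of g against c_0 f + c_1 Df + … from the top degree down determines the c_i
solution: c_0 = -1, c_1 = -2, c_2 = -4, c_3 = -1


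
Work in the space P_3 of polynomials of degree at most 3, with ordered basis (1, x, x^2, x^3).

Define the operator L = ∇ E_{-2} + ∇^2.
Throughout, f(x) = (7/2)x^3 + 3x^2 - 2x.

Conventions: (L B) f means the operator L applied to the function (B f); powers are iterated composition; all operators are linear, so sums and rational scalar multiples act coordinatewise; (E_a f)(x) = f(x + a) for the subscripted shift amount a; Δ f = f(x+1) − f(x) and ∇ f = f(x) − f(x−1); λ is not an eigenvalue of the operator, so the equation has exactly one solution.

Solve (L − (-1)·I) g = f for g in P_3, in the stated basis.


write g with unknown coordinates in the stated basis and equate coefficients in (L − (-1)·I) g = f
solving from the highest basis element down gives g = (7/2)x^3 - (15/2)x^2 + (89/2)x - 225/2
check: L g = (21/2)x^2 - (93/2)x + 225/2
so L g − (-1)·g = (7/2)x^3 + 3x^2 - 2x = f ✓

g(x) = (7/2)x^3 - (15/2)x^2 + (89/2)x - 225/2


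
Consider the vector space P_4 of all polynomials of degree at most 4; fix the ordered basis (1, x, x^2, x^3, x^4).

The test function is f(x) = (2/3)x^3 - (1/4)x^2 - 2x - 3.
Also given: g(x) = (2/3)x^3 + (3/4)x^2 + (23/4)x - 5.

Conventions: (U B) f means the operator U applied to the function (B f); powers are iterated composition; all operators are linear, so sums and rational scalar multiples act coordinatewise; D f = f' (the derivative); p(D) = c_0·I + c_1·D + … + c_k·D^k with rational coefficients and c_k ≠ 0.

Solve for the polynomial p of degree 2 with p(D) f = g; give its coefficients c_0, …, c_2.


D^0 f = (2/3)x^3 - (1/4)x^2 - 2x - 3
D^1 f = 2x^2 - (1/2)x - 2
D^2 f = 4x - 1/2
matching coefficients of g against c_0 f + c_1 Df + … from the top degree down determines the c_i
solution: c_0 = 1, c_1 = 1/2, c_2 = 2

p(D) = I + (1/2)·D + 2·D^2, i.e. c_0 = 1, c_1 = 1/2, c_2 = 2


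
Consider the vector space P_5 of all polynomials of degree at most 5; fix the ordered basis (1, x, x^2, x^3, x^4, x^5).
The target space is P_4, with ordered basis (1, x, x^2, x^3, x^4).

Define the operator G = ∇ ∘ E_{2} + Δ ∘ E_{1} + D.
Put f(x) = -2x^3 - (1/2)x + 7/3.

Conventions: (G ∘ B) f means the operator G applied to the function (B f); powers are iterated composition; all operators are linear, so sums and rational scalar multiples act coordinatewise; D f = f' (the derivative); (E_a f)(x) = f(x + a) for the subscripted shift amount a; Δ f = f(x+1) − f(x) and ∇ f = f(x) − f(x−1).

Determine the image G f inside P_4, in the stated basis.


the result is g(x) = -18x^2 - 36x - 59/2

E_{2} f = -2x^3 - 12x^2 - (49/2)x - 44/3
∇ E_{2} f = -6x^2 - 18x - 29/2
E_{1} f = -2x^3 - 6x^2 - (13/2)x - 1/6
Δ E_{1} f = -6x^2 - 18x - 29/2
D f = -6x^2 - 1/2
(∇ ∘ E_{2} + Δ ∘ E_{1} + D) f = -18x^2 - 36x - 59/2


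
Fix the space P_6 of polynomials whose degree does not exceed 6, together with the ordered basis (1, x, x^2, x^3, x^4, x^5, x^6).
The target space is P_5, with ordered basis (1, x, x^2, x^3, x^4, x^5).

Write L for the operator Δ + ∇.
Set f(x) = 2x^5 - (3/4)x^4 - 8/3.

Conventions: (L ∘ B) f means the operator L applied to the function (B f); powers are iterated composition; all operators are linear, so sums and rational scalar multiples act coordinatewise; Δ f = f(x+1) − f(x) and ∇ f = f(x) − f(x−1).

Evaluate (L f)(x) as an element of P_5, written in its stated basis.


Δ f = 10x^4 + 17x^3 + (31/2)x^2 + 7x + 5/4
∇ f = 10x^4 - 23x^3 + (49/2)x^2 - 13x + 11/4
(Δ + ∇) f = 20x^4 - 6x^3 + 40x^2 - 6x + 4

the image equals g(x) = 20x^4 - 6x^3 + 40x^2 - 6x + 4


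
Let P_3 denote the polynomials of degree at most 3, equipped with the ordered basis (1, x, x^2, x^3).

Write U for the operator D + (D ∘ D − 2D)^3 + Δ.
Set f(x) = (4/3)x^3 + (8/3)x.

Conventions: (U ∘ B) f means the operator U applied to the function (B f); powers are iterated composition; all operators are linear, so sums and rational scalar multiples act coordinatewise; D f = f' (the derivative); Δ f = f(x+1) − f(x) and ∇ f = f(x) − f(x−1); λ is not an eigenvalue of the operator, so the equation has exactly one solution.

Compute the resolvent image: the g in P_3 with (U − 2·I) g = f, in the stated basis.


write g with unknown coordinates in the stated basis and equate coefficients in (U − 2·I) g = f
solving from the highest basis element down gives g = -(2/3)x^3 - 2x^2 - (19/3)x + 25/3
check: U g = -4x^2 - 10x + 50/3
so U g − 2·g = (4/3)x^3 + (8/3)x = f ✓

the result is g(x) = -(2/3)x^3 - 2x^2 - (19/3)x + 25/3


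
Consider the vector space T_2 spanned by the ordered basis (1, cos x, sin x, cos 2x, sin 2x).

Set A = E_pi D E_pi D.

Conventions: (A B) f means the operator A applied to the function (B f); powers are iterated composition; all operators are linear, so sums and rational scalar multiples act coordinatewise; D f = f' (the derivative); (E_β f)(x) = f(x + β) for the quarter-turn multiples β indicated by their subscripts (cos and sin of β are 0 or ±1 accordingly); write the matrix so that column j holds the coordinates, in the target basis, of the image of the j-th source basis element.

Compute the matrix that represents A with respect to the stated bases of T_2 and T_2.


the matrix is [[0, 0, 0, 0, 0]; [0, -1, 0, 0, 0]; [0, 0, -1, 0, 0]; [0, 0, 0, -4, 0]; [0, 0, 0, 0, -4]] (rows listed top to bottom)

image of 1: 0
image of cos x: -cos x
image of sin x: -sin x
image of cos 2x: -4cos 2x
image of sin 2x: -4sin 2x
each image's coordinates form column j of the matrix


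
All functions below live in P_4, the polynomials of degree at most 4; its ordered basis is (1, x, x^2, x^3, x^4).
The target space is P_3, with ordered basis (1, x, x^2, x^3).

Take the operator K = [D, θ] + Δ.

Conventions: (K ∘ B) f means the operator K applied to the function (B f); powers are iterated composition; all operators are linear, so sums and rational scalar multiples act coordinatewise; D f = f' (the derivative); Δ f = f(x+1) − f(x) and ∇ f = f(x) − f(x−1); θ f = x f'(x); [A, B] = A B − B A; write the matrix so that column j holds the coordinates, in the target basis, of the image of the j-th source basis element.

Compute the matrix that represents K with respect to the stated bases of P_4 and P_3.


image of 1: 0
image of x: 2
image of x^2: 4x + 1
image of x^3: 6x^2 + 3x + 1
image of x^4: 8x^3 + 6x^2 + 4x + 1
each image's coordinates form column j of the matrix

the matrix is [[0, 2, 1, 1, 1]; [0, 0, 4, 3, 4]; [0, 0, 0, 6, 6]; [0, 0, 0, 0, 8]] (rows listed top to bottom)


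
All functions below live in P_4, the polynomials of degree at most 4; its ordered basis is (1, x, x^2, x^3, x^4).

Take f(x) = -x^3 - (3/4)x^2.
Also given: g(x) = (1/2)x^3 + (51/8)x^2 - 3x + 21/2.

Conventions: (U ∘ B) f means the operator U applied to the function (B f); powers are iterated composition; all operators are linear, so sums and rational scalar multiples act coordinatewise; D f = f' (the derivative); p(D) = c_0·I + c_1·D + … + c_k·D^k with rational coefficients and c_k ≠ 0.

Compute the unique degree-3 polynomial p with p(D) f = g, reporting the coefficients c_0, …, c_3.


D^0 f = -x^3 - (3/4)x^2
D^1 f = -3x^2 - (3/2)x
D^2 f = -6x - 3/2
D^3 f = -6
matching coefficients of g against c_0 f + c_1 Df + … from the top degree down determines the c_i
solution: c_0 = -1/2, c_1 = -2, c_2 = 1, c_3 = -2

p(D) = -(1/2)·I − 2·D + D^2 − 2·D^3, i.e. c_0 = -1/2, c_1 = -2, c_2 = 1, c_3 = -2


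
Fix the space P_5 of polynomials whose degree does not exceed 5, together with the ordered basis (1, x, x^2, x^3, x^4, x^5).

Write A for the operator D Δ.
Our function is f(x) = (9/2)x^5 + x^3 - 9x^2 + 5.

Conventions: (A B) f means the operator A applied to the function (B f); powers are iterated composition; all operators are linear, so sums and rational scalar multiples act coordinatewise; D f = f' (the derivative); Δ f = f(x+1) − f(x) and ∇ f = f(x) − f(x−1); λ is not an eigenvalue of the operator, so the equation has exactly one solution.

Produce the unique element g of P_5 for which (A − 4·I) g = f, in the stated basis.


write g with unknown coordinates in the stated basis and equate coefficients in (A − 4·I) g = f
solving from the highest basis element down gives g = -(9/8)x^5 - (47/8)x^3 - (99/16)x^2 - (231/16)x - 325/32
check: A g = -(45/2)x^3 - (135/4)x^2 - (231/4)x - 285/8
so A g − 4·g = (9/2)x^5 + x^3 - 9x^2 + 5 = f ✓

g(x) = -(9/8)x^5 - (47/8)x^3 - (99/16)x^2 - (231/16)x - 325/32


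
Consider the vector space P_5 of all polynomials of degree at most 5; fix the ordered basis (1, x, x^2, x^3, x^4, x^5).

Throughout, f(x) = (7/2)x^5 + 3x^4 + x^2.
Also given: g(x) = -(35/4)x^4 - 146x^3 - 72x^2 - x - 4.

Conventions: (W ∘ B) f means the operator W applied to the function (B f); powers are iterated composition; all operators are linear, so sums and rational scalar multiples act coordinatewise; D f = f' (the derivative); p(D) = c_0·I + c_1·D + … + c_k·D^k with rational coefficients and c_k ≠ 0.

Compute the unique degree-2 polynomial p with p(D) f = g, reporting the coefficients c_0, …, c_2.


c_0 = 0, c_1 = -1/2, c_2 = -2

D^0 f = (7/2)x^5 + 3x^4 + x^2
D^1 f = (35/2)x^4 + 12x^3 + 2x
D^2 f = 70x^3 + 36x^2 + 2
matching coefficients of g against c_0 f + c_1 Df + … from the top degree down determines the c_i
solution: c_0 = 0, c_1 = -1/2, c_2 = -2


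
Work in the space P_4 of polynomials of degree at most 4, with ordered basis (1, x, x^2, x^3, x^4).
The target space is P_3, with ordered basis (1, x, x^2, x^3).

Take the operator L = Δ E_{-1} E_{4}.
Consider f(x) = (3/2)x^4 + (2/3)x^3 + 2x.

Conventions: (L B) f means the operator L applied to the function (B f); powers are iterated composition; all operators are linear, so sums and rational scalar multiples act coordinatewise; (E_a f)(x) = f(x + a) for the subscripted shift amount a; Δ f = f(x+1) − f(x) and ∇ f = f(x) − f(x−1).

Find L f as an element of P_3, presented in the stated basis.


the result is g(x) = 6x^3 + 65x^2 + 236x + 1735/6

E_{4} f = (3/2)x^4 + (74/3)x^3 + 152x^2 + 418x + 1304/3
E_{-1} E_{4} f = (3/2)x^4 + (56/3)x^3 + 87x^2 + 182x + 291/2
Δ E_{-1} E_{4} f = 6x^3 + 65x^2 + 236x + 1735/6


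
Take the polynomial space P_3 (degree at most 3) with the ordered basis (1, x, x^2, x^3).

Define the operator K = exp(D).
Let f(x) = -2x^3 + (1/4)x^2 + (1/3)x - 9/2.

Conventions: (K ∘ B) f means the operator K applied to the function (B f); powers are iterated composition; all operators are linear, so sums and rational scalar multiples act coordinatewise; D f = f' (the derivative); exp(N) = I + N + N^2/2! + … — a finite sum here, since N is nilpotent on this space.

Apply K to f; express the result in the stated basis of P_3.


the image equals g(x) = -2x^3 - (23/4)x^2 - (31/6)x - 71/12

order-1 term: -6x^2 + (1/2)x + 1/3
order-2 term: -6x + 1/4
order-3 term: -2
the series for exp(D) f terminates at order 3
exp(D) f = -2x^3 - (23/4)x^2 - (31/6)x - 71/12


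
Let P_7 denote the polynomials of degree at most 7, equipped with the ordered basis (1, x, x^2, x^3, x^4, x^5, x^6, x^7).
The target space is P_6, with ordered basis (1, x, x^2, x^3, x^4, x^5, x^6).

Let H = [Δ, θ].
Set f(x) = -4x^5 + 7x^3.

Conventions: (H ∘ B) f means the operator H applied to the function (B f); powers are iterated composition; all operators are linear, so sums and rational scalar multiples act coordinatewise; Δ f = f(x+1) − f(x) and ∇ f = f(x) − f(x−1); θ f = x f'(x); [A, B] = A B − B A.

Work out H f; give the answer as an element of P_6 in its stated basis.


θ f = -20x^5 + 21x^3
Δ θ f = -100x^4 - 200x^3 - 137x^2 - 37x + 1
Δ f = -20x^4 - 40x^3 - 19x^2 + x + 3
θ Δ f = -80x^4 - 120x^3 - 38x^2 + x
[Δ, θ] f = -20x^4 - 80x^3 - 99x^2 - 38x + 1

the image equals g(x) = -20x^4 - 80x^3 - 99x^2 - 38x + 1


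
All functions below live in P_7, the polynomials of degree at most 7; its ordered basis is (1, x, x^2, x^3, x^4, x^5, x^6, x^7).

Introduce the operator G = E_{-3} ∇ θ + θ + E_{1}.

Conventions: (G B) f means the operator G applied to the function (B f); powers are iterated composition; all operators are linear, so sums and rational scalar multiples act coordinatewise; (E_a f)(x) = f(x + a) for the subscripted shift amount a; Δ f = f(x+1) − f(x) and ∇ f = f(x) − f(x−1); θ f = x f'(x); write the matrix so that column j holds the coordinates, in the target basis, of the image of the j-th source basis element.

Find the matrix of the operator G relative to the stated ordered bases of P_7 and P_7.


image of 1: 1
image of x: 2x + 2
image of x^2: 3x^2 + 6x - 13
image of x^3: 4x^3 + 12x^2 - 60x + 112
image of x^4: 5x^4 + 20x^3 - 162x^2 + 596x - 699
image of x^5: 6x^5 + 30x^4 - 340x^3 + 1860x^2 - 4370x + 3906
image of x^6: 7x^6 + 42x^5 - 615x^4 + 4460x^3 - 15735x^2 + 28122x - 20201
image of x^7: 8x^7 + 56x^6 - 1008x^5 + 9100x^4 - 42840x^3 + 114828x^2 - 164976x + 99380
each image's coordinates form column j of the matrix

the matrix is [[1, 2, -13, 112, -699, 3906, -20201, 99380]; [0, 2, 6, -60, 596, -4370, 28122, -164976]; [0, 0, 3, 12, -162, 1860, -15735, 114828]; [0, 0, 0, 4, 20, -340, 4460, -42840]; [0, 0, 0, 0, 5, 30, -615, 9100]; [0, 0, 0, 0, 0, 6, 42, -1008]; [0, 0, 0, 0, 0, 0, 7, 56]; [0, 0, 0, 0, 0, 0, 0, 8]] (rows listed top to bottom)


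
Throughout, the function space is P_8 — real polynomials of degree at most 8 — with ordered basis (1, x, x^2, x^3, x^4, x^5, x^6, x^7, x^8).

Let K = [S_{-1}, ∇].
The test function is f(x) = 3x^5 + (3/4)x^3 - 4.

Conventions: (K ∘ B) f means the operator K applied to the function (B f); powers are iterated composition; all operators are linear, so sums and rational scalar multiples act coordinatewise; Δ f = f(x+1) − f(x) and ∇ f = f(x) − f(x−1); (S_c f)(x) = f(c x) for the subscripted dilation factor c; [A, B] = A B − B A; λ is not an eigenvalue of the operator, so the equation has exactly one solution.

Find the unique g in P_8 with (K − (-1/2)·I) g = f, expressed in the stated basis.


the image equals g(x) = 6x^5 - 120x^4 - (3837/2)x^3 + 22782x^2 + 180336x - 713702

write g with unknown coordinates in the stated basis and equate coefficients in (K − (-1/2)·I) g = f
solving from the highest basis element down gives g = 6x^5 - 120x^4 - (3837/2)x^3 + 22782x^2 + 180336x - 713702
check: K g = 60x^4 + 960x^3 - 11391x^2 - 90168x + 356847
so K g − (-1/2)·g = 3x^5 + (3/4)x^3 - 4 = f ✓


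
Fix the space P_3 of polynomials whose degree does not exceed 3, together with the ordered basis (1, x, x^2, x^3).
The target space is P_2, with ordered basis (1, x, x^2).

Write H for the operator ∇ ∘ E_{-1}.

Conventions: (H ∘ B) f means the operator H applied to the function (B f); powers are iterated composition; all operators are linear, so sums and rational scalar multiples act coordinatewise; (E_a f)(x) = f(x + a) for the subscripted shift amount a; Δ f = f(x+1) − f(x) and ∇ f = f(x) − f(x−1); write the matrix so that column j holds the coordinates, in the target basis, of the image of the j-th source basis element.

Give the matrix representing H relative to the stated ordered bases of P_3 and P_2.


image of 1: 0
image of x: 1
image of x^2: 2x - 3
image of x^3: 3x^2 - 9x + 7
each image's coordinates form column j of the matrix

the matrix is [[0, 1, -3, 7]; [0, 0, 2, -9]; [0, 0, 0, 3]] (rows listed top to bottom)


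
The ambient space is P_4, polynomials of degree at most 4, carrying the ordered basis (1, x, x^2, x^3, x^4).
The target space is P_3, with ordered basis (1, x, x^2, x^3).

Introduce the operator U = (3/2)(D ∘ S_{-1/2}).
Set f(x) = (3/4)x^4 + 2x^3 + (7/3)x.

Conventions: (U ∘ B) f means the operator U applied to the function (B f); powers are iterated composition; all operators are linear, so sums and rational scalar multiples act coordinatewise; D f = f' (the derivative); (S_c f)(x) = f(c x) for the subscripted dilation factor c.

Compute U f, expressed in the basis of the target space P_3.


S_{-1/2} f = (3/64)x^4 - (1/4)x^3 - (7/6)x
D S_{-1/2} f = (3/16)x^3 - (3/4)x^2 - 7/6
((3/2)(D ∘ S_{-1/2})) f = (9/32)x^3 - (9/8)x^2 - 7/4

the result is g(x) = (9/32)x^3 - (9/8)x^2 - 7/4


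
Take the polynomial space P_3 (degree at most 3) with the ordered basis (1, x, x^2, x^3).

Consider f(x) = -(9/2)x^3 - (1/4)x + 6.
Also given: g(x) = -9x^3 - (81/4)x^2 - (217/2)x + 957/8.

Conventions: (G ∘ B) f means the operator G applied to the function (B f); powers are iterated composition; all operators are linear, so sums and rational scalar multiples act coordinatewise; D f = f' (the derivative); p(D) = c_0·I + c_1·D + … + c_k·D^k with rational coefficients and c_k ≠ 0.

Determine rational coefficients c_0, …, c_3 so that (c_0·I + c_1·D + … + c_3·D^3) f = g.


p(D) = 2·I + (3/2)·D + 4·D^2 − 4·D^3, i.e. c_0 = 2, c_1 = 3/2, c_2 = 4, c_3 = -4

D^0 f = -(9/2)x^3 - (1/4)x + 6
D^1 f = -(27/2)x^2 - 1/4
D^2 f = -27x
D^3 f = -27
matching coefficients of g against c_0 f + c_1 Df + … from the top degree down determines the c_i
solution: c_0 = 2, c_1 = 3/2, c_2 = 4, c_3 = -4


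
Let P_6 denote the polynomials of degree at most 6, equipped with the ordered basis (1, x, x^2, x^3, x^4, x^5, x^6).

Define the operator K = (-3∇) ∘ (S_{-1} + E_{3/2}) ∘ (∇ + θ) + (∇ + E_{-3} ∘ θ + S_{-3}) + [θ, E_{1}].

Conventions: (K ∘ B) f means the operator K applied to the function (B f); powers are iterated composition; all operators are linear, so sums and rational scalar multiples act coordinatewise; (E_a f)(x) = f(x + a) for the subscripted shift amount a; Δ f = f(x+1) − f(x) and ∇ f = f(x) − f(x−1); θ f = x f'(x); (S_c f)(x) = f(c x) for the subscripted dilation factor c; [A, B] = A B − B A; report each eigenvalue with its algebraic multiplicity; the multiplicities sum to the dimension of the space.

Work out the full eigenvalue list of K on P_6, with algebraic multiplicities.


image of 1: 1
image of x: -2x - 3
image of x^2: 11x^2 - 36x + 9
image of x^3: -24x^3 - 27x^2 - 45x - 449/4
image of x^4: 85x^4 - 144x^3 + 126x^2 - 680x + 262
image of x^5: -238x^5 - 75x^4 - 150x^3 - (3595/2)x^2 + 1445x - 21439/16
image of x^6: 735x^6 - 324x^5 + 495x^4 - 4990x^3 + 6000x^2 - (39327/4)x + 33217/8
the matrix is upper triangular; its diagonal is (1, -2, 11, -24, 85, -238, 735)
for a triangular matrix the eigenvalues are the diagonal entries, with algebraic multiplicity their repetition count

λ = -238 (multiplicity 1), λ = -24 (multiplicity 1), λ = -2 (multiplicity 1), λ = 1 (multiplicity 1), λ = 11 (multiplicity 1), λ = 85 (multiplicity 1), λ = 735 (multiplicity 1)


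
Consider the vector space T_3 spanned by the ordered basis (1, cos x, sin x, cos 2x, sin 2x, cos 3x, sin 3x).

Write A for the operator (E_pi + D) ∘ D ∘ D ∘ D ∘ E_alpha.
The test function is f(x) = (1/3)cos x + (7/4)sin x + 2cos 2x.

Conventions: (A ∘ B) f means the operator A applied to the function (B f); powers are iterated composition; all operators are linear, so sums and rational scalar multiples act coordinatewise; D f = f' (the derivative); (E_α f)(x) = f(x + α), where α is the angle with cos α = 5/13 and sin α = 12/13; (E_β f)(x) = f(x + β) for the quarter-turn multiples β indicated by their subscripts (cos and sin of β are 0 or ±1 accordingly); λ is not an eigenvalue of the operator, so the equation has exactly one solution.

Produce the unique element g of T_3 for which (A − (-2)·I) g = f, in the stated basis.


the result is g(x) = -(281/600)cos x + (467/600)sin x - (303/12745)cos 2x + (1436/12745)sin 2x

write g with unknown coordinates in the stated basis and equate coefficients in (A − (-2)·I) g = f
solving from the highest basis element down gives g = -(281/600)cos x + (467/600)sin x - (303/12745)cos 2x + (1436/12745)sin 2x
check: A g = (127/100)cos x + (29/150)sin x + (26096/12745)cos 2x - (2872/12745)sin 2x
so A g − (-2)·g = (1/3)cos x + (7/4)sin x + 2cos 2x = f ✓
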